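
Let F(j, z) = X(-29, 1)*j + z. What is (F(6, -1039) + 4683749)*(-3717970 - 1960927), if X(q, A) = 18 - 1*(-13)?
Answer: -26593684045712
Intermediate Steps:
X(q, A) = 31 (X(q, A) = 18 + 13 = 31)
F(j, z) = z + 31*j (F(j, z) = 31*j + z = z + 31*j)
(F(6, -1039) + 4683749)*(-3717970 - 1960927) = ((-1039 + 31*6) + 4683749)*(-3717970 - 1960927) = ((-1039 + 186) + 4683749)*(-5678897) = (-853 + 4683749)*(-5678897) = 4682896*(-5678897) = -26593684045712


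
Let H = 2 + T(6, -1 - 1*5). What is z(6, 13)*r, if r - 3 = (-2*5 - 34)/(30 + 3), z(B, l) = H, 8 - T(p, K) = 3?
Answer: 35/3 ≈ 11.667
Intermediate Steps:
T(p, K) = 5 (T(p, K) = 8 - 1*3 = 8 - 3 = 5)
H = 7 (H = 2 + 5 = 7)
z(B, l) = 7
r = 5/3 (r = 3 + (-2*5 - 34)/(30 + 3) = 3 + (-10 - 34)/33 = 3 - 44*1/33 = 3 - 4/3 = 5/3 ≈ 1.6667)
z(6, 13)*r = 7*(5/3) = 35/3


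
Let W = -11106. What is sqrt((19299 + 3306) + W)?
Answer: sqrt(11499) ≈ 107.23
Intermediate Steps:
sqrt((19299 + 3306) + W) = sqrt((19299 + 3306) - 11106) = sqrt(22605 - 11106) = sqrt(11499)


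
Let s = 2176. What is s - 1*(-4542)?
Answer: 6718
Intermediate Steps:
s - 1*(-4542) = 2176 - 1*(-4542) = 2176 + 4542 = 6718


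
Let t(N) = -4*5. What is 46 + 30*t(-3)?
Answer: -554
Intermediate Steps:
t(N) = -20
46 + 30*t(-3) = 46 + 30*(-20) = 46 - 600 = -554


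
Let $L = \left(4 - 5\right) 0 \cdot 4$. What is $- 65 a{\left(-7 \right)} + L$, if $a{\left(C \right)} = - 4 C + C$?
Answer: $-1365$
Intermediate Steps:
$a{\left(C \right)} = - 3 C$
$L = 0$ ($L = \left(-1\right) 0 \cdot 4 = 0 \cdot 4 = 0$)
$- 65 a{\left(-7 \right)} + L = - 65 \left(\left(-3\right) \left(-7\right)\right) + 0 = \left(-65\right) 21 + 0 = -1365 + 0 = -1365$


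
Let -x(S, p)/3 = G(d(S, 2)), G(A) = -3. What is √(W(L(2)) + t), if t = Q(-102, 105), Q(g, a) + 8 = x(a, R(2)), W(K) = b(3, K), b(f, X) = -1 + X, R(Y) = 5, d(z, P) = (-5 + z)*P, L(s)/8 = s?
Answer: 4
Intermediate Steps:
L(s) = 8*s
d(z, P) = P*(-5 + z)
x(S, p) = 9 (x(S, p) = -3*(-3) = 9)
W(K) = -1 + K
Q(g, a) = 1 (Q(g, a) = -8 + 9 = 1)
t = 1
√(W(L(2)) + t) = √((-1 + 8*2) + 1) = √((-1 + 16) + 1) = √(15 + 1) = √16 = 4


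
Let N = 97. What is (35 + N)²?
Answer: 17424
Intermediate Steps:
(35 + N)² = (35 + 97)² = 132² = 17424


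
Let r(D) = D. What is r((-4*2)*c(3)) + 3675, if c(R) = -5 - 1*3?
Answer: 3739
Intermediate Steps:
c(R) = -8 (c(R) = -5 - 3 = -8)
r((-4*2)*c(3)) + 3675 = -4*2*(-8) + 3675 = -8*(-8) + 3675 = 64 + 3675 = 3739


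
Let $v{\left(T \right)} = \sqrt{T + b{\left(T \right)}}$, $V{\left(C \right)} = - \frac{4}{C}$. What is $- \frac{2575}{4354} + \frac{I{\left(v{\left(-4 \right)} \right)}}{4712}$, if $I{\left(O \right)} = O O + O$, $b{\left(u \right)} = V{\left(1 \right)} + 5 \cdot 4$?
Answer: $- \frac{755072}{1282253} + \frac{\sqrt{3}}{2356} \approx -0.58813$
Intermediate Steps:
$b{\left(u \right)} = 16$ ($b{\left(u \right)} = - \frac{4}{1} + 5 \cdot 4 = \left(-4\right) 1 + 20 = -4 + 20 = 16$)
$v{\left(T \right)} = \sqrt{16 + T}$ ($v{\left(T \right)} = \sqrt{T + 16} = \sqrt{16 + T}$)
$I{\left(O \right)} = O + O^{2}$ ($I{\left(O \right)} = O^{2} + O = O + O^{2}$)
$- \frac{2575}{4354} + \frac{I{\left(v{\left(-4 \right)} \right)}}{4712} = - \frac{2575}{4354} + \frac{\sqrt{16 - 4} \left(1 + \sqrt{16 - 4}\right)}{4712} = \left(-2575\right) \frac{1}{4354} + \sqrt{12} \left(1 + \sqrt{12}\right) \frac{1}{4712} = - \frac{2575}{4354} + 2 \sqrt{3} \left(1 + 2 \sqrt{3}\right) \frac{1}{4712} = - \frac{2575}{4354} + \frac{\sqrt{3} \left(1 + 2 \sqrt{3}\right)}{2356}$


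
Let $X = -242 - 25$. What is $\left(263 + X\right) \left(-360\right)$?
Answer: $1440$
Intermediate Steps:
$X = -267$
$\left(263 + X\right) \left(-360\right) = \left(263 - 267\right) \left(-360\right) = \left(-4\right) \left(-360\right) = 1440$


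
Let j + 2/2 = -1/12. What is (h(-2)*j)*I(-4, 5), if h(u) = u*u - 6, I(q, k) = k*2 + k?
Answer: 65/2 ≈ 32.500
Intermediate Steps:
I(q, k) = 3*k (I(q, k) = 2*k + k = 3*k)
h(u) = -6 + u**2 (h(u) = u**2 - 6 = -6 + u**2)
j = -13/12 (j = -1 - 1/12 = -13/12 ≈ -1.0833)
(h(-2)*j)*I(-4, 5) = ((-6 + (-2)**2)*(-13/12))*(3*5) = ((-6 + 4)*(-13/12))*15 = -2*(-13/12)*15 = (13/6)*15 = 65/2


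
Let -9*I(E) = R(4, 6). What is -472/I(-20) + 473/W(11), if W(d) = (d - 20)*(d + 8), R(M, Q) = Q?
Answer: 120595/171 ≈ 705.23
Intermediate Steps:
I(E) = -2/3 (I(E) = -1/9*6 = -2/3)
W(d) = (-20 + d)*(8 + d)
-472/I(-20) + 473/W(11) = -472/(-2/3) + 473/(-160 + 11**2 - 12*11) = -472*(-3/2) + 473/(-160 + 121 - 132) = 708 + 473/(-171) = 708 + 473*(-1/171) = 708 - 473/171 = 120595/171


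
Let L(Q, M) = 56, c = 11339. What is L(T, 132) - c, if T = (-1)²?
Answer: -11283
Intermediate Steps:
T = 1
L(T, 132) - c = 56 - 1*11339 = 56 - 11339 = -11283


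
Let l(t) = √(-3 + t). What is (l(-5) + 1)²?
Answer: -7 + 4*I*√2 ≈ -7.0 + 5.6569*I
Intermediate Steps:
(l(-5) + 1)² = (√(-3 - 5) + 1)² = (√(-8) + 1)² = (2*I*√2 + 1)² = (1 + 2*I*√2)²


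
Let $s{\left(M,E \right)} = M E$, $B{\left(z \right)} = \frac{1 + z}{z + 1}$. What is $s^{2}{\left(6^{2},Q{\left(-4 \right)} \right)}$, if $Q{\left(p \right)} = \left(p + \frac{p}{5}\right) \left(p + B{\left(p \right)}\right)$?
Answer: $\frac{6718464}{25} \approx 2.6874 \cdot 10^{5}$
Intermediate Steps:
$B{\left(z \right)} = 1$ ($B{\left(z \right)} = \frac{1 + z}{1 + z} = 1$)
$Q{\left(p \right)} = \frac{6 p \left(1 + p\right)}{5}$ ($Q{\left(p \right)} = \left(p + \frac{p}{5}\right) \left(p + 1\right) = \left(p + p \frac{1}{5}\right) \left(1 + p\right) = \left(p + \frac{p}{5}\right) \left(1 + p\right) = \frac{6 p}{5} \left(1 + p\right) = \frac{6 p \left(1 + p\right)}{5}$)
$s{\left(M,E \right)} = E M$
$s^{2}{\left(6^{2},Q{\left(-4 \right)} \right)} = \left(\frac{6}{5} \left(-4\right) \left(1 - 4\right) 6^{2}\right)^{2} = \left(\frac{6}{5} \left(-4\right) \left(-3\right) 36\right)^{2} = \left(\frac{72}{5} \cdot 36\right)^{2} = \left(\frac{2592}{5}\right)^{2} = \frac{6718464}{25}$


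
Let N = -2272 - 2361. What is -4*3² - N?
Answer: 4597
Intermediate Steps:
N = -4633
-4*3² - N = -4*3² - 1*(-4633) = -4*9 + 4633 = -36 + 4633 = 4597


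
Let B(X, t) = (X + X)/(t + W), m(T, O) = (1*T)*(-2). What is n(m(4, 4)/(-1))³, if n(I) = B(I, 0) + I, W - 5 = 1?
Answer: 32768/27 ≈ 1213.6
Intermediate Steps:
W = 6 (W = 5 + 1 = 6)
m(T, O) = -2*T (m(T, O) = T*(-2) = -2*T)
B(X, t) = 2*X/(6 + t) (B(X, t) = (X + X)/(t + 6) = (2*X)/(6 + t) = 2*X/(6 + t))
n(I) = 4*I/3 (n(I) = 2*I/(6 + 0) + I = 2*I/6 + I = 2*I*(⅙) + I = I/3 + I = 4*I/3)
n(m(4, 4)/(-1))³ = (4*(-2*4/(-1))/3)³ = (4*(-8*(-1))/3)³ = ((4/3)*8)³ = (32/3)³ = 32768/27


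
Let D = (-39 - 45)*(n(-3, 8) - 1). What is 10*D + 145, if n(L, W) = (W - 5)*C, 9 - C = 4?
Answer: -11615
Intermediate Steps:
C = 5 (C = 9 - 1*4 = 9 - 4 = 5)
n(L, W) = -25 + 5*W (n(L, W) = (W - 5)*5 = (-5 + W)*5 = -25 + 5*W)
D = -1176 (D = (-39 - 45)*((-25 + 5*8) - 1) = -84*((-25 + 40) - 1) = -84*(15 - 1) = -84*14 = -1176)
10*D + 145 = 10*(-1176) + 145 = -11760 + 145 = -11615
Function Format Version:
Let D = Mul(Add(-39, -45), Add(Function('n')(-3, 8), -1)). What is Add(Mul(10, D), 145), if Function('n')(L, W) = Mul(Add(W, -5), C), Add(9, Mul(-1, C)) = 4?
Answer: -11615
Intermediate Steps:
C = 5 (C = Add(9, Mul(-1, 4)) = Add(9, -4) = 5)
Function('n')(L, W) = Add(-25, Mul(5, W)) (Function('n')(L, W) = Mul(Add(W, -5), 5) = Mul(Add(-5, W), 5) = Add(-25, Mul(5, W)))
D = -1176 (D = Mul(Add(-39, -45), Add(Add(-25, Mul(5, 8)), -1)) = Mul(-84, Add(Add(-25, 40), -1)) = Mul(-84, Add(15, -1)) = Mul(-84, 14) = -1176)
Add(Mul(10, D), 145) = Add(Mul(10, -1176), 145) = Add(-11760, 145) = -11615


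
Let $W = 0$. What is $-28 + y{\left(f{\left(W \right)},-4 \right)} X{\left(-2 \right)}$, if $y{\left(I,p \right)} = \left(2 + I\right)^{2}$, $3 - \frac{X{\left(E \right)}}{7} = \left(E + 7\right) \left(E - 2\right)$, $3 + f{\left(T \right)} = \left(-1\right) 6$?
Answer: $7861$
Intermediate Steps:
$f{\left(T \right)} = -9$ ($f{\left(T \right)} = -3 - 6 = -9$)
$X{\left(E \right)} = 21 - 7 \left(-2 + E\right) \left(7 + E\right)$ ($X{\left(E \right)} = 21 - 7 \left(E + 7\right) \left(E - 2\right) = 21 - 7 \left(7 + E\right) \left(-2 + E\right) = 21 - 7 \left(-2 + E\right) \left(7 + E\right)$)
$-28 + y{\left(f{\left(W \right)},-4 \right)} X{\left(-2 \right)} = -28 + \left(2 - 9\right)^{2} \left(119 - -70 - 7 \left(-2\right)^{2}\right) = -28 + \left(-7\right)^{2} \left(119 + 70 - 28\right) = -28 + 49 \left(119 + 70 - 28\right) = -28 + 49 \cdot 161 = -28 + 7889 = 7861$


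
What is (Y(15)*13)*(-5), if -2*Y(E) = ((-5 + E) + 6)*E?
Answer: 7800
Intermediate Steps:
Y(E) = -E*(1 + E)/2 (Y(E) = -((-5 + E) + 6)*E/2 = -(1 + E)*E/2 = -E*(1 + E)/2)
(Y(15)*13)*(-5) = (-½*15*(1 + 15)*13)*(-5) = (-½*15*16*13)*(-5) = -120*13*(-5) = -1560*(-5) = 7800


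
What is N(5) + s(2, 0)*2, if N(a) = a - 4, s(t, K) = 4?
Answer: 9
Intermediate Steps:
N(a) = -4 + a
N(5) + s(2, 0)*2 = (-4 + 5) + 4*2 = 1 + 8 = 9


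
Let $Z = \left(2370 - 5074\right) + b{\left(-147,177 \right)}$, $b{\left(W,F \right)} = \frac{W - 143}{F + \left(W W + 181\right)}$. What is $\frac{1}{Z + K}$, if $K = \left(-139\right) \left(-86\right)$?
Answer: $\frac{21967}{203194460} \approx 0.00010811$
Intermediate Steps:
$K = 11954$
$b{\left(W,F \right)} = \frac{-143 + W}{181 + F + W^{2}}$ ($b{\left(W,F \right)} = \frac{-143 + W}{F + \left(W^{2} + 181\right)} = \frac{-143 + W}{F + \left(181 + W^{2}\right)} = \frac{-143 + W}{181 + F + W^{2}}$)
$Z = - \frac{59399058}{21967}$ ($Z = \left(2370 - 5074\right) + \frac{-143 - 147}{181 + 177 + \left(-147\right)^{2}} = -2704 + \frac{1}{181 + 177 + 21609} \left(-290\right) = -2704 + \frac{1}{21967} \left(-290\right) = -2704 - \frac{290}{21967} = - \frac{59399058}{21967} \approx -2704.0$)
$\frac{1}{Z + K} = \frac{1}{- \frac{59399058}{21967} + 11954} = \frac{1}{\frac{203194460}{21967}} = \frac{21967}{203194460}$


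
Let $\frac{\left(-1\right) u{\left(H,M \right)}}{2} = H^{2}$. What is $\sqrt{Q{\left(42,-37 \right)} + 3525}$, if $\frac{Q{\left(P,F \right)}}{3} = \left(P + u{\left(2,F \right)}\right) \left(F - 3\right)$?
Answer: $i \sqrt{555} \approx 23.558 i$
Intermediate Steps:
$u{\left(H,M \right)} = - 2 H^{2}$
$Q{\left(P,F \right)} = 3 \left(-8 + P\right) \left(-3 + F\right)$ ($Q{\left(P,F \right)} = 3 \left(P - 2 \cdot 2^{2}\right) \left(F - 3\right) = 3 \left(P - 8\right) \left(-3 + F\right) = 3 \left(-8 + P\right) \left(-3 + F\right)$)
$\sqrt{Q{\left(42,-37 \right)} + 3525} = \sqrt{\left(72 - -888 - 378 + 3 \left(-37\right) 42\right) + 3525} = \sqrt{\left(72 + 888 - 378 - 4662\right) + 3525} = \sqrt{-4080 + 3525} = \sqrt{-555} = i \sqrt{555}$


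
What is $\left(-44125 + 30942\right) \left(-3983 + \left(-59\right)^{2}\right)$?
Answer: $6617866$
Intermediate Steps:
$\left(-44125 + 30942\right) \left(-3983 + \left(-59\right)^{2}\right) = - 13183 \left(-3983 + 3481\right) = \left(-13183\right) \left(-502\right) = 6617866$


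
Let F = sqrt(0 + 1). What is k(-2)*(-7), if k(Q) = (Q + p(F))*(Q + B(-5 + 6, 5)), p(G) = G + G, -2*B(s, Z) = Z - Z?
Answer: 0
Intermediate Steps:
B(s, Z) = 0 (B(s, Z) = -(Z - Z)/2 = -1/2*0 = 0)
F = 1 (F = sqrt(1) = 1)
p(G) = 2*G
k(Q) = Q*(2 + Q) (k(Q) = (Q + 2*1)*(Q + 0) = (Q + 2)*Q = (2 + Q)*Q = Q*(2 + Q))
k(-2)*(-7) = -2*(2 - 2)*(-7) = -2*0*(-7) = 0*(-7) = 0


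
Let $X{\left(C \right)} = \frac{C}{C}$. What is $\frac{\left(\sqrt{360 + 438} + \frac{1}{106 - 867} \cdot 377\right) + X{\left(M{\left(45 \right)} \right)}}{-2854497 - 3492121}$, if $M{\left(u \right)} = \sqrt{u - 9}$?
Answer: $- \frac{192}{2414888149} - \frac{\sqrt{798}}{6346618} \approx -4.5305 \cdot 10^{-6}$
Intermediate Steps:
$M{\left(u \right)} = \sqrt{-9 + u}$
$X{\left(C \right)} = 1$
$\frac{\left(\sqrt{360 + 438} + \frac{1}{106 - 867} \cdot 377\right) + X{\left(M{\left(45 \right)} \right)}}{-2854497 - 3492121} = \frac{\left(\sqrt{360 + 438} + \frac{1}{106 - 867} \cdot 377\right) + 1}{-2854497 - 3492121} = \frac{\left(\sqrt{798} + \frac{1}{-761} \cdot 377\right) + 1}{-6346618} = \left(\left(\sqrt{798} - \frac{377}{761}\right) + 1\right) \left(- \frac{1}{6346618}\right) = \left(\left(- \frac{377}{761} + \sqrt{798}\right) + 1\right) \left(- \frac{1}{6346618}\right) = \left(\frac{384}{761} + \sqrt{798}\right) \left(- \frac{1}{6346618}\right) = - \frac{192}{2414888149} - \frac{\sqrt{798}}{6346618}$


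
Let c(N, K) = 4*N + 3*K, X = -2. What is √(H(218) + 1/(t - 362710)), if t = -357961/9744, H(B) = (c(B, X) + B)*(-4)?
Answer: 8*I*√846429670149137468770/3534604201 ≈ 65.848*I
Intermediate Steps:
c(N, K) = 3*K + 4*N
H(B) = 24 - 20*B (H(B) = ((3*(-2) + 4*B) + B)*(-4) = ((-6 + 4*B) + B)*(-4) = (-6 + 5*B)*(-4) = 24 - 20*B)
t = -357961/9744 (t = -357961*1/9744 = -357961/9744 ≈ -36.737)
√(H(218) + 1/(t - 362710)) = √((24 - 20*218) + 1/(-357961/9744 - 362710)) = √((24 - 4360) + 1/(-3534604201/9744)) = √(-4336 - 9744/3534604201) = √(-15326043825280/3534604201) = 8*I*√846429670149137468770/3534604201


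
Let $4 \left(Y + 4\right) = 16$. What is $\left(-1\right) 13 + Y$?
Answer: $-13$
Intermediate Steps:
$Y = 0$ ($Y = -4 + \frac{1}{4} \cdot 16 = -4 + 4 = 0$)
$\left(-1\right) 13 + Y = \left(-1\right) 13 + 0 = -13 + 0 = -13$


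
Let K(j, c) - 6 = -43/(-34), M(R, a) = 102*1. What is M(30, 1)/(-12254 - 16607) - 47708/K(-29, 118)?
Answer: -2463928694/375193 ≈ -6567.1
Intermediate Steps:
M(R, a) = 102
K(j, c) = 247/34 (K(j, c) = 6 - 43/(-34) = 6 - 43*(-1/34) = 6 + 43/34 = 247/34)
M(30, 1)/(-12254 - 16607) - 47708/K(-29, 118) = 102/(-12254 - 16607) - 47708/247/34 = 102/(-28861) - 47708*34/247 = 102*(-1/28861) - 1622072/247 = -102/28861 - 1622072/247 = -2463928694/375193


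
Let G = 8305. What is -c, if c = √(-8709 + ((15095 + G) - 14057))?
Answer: -√634 ≈ -25.179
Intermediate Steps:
c = √634 (c = √(-8709 + ((15095 + 8305) - 14057)) = √(-8709 + (23400 - 14057)) = √(-8709 + 9343) = √634 ≈ 25.179)
-c = -√634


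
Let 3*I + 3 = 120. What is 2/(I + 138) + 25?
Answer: 4427/177 ≈ 25.011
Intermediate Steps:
I = 39 (I = -1 + (⅓)*120 = -1 + 40 = 39)
2/(I + 138) + 25 = 2/(39 + 138) + 25 = 2/177 + 25 = 4427/177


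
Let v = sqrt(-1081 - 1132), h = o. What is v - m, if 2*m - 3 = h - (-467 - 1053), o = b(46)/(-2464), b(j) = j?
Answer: -1876313/2464 + I*sqrt(2213) ≈ -761.49 + 47.043*I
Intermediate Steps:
o = -23/1232 (o = 46/(-2464) = 46*(-1/2464) = -23/1232 ≈ -0.018669)
h = -23/1232 ≈ -0.018669
v = I*sqrt(2213) (v = sqrt(-2213) = I*sqrt(2213) ≈ 47.043*I)
m = 1876313/2464 (m = 3/2 + (-23/1232 - (-467 - 1053))/2 = 3/2 + (-23/1232 - 1*(-1520))/2 = 3/2 + (-23/1232 + 1520)/2 = 3/2 + (1/2)*(1872617/1232) = 3/2 + 1872617/2464 = 1876313/2464 ≈ 761.49)
v - m = I*sqrt(2213) - 1*1876313/2464 = I*sqrt(2213) - 1876313/2464 = -1876313/2464 + I*sqrt(2213)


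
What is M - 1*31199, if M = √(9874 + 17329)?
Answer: -31199 + √27203 ≈ -31034.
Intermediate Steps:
M = √27203 ≈ 164.93
M - 1*31199 = √27203 - 1*31199 = √27203 - 31199 = -31199 + √27203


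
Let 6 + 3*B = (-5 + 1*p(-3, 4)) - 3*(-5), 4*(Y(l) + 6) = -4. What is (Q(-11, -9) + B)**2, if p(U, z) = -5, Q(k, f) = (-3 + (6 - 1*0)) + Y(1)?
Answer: 169/9 ≈ 18.778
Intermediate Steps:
Y(l) = -7 (Y(l) = -6 + (1/4)*(-4) = -6 - 1 = -7)
Q(k, f) = -4 (Q(k, f) = (-3 + (6 - 1*0)) - 7 = (-3 + (6 + 0)) - 7 = (-3 + 6) - 7 = 3 - 7 = -4)
B = -1/3 (B = -2 + ((-5 + 1*(-5)) - 3*(-5))/3 = -2 + ((-5 - 5) + 15)/3 = -2 + (-10 + 15)/3 = -2 + (1/3)*5 = -2 + 5/3 = -1/3 ≈ -0.33333)
(Q(-11, -9) + B)**2 = (-4 - 1/3)**2 = (-13/3)**2 = 169/9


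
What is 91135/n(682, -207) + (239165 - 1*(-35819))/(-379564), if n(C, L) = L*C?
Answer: -53821229/39284874 ≈ -1.3700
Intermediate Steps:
n(C, L) = C*L
91135/n(682, -207) + (239165 - 1*(-35819))/(-379564) = 91135/((682*(-207))) + (239165 - 1*(-35819))/(-379564) = 91135/(-141174) + (239165 + 35819)*(-1/379564) = 91135*(-1/141174) + 274984*(-1/379564) = -8285/12834 - 68746/94891 = -53821229/39284874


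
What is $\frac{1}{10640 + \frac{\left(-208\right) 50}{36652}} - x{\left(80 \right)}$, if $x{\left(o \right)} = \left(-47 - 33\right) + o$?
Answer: $\frac{9163}{97491720} \approx 9.3987 \cdot 10^{-5}$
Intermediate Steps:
$x{\left(o \right)} = -80 + o$
$\frac{1}{10640 + \frac{\left(-208\right) 50}{36652}} - x{\left(80 \right)} = \frac{1}{10640 + \frac{\left(-208\right) 50}{36652}} - \left(-80 + 80\right) = \frac{1}{10640 - \frac{2600}{9163}} - 0 = \frac{1}{10640 - \frac{2600}{9163}} + 0 = \frac{1}{\frac{97491720}{9163}} + 0 = \frac{9163}{97491720} + 0 = \frac{9163}{97491720}$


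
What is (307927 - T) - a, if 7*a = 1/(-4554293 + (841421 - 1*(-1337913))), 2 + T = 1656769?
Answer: -22424077882919/16624713 ≈ -1.3488e+6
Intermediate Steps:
T = 1656767 (T = -2 + 1656769 = 1656767)
a = -1/16624713 (a = 1/(7*(-4554293 + (841421 - 1*(-1337913)))) = 1/(7*(-4554293 + (841421 + 1337913))) = 1/(7*(-4554293 + 2179334)) = (⅐)/(-2374959) = (⅐)*(-1/2374959) = -1/16624713 ≈ -6.0151e-8)
(307927 - T) - a = (307927 - 1*1656767) - 1*(-1/16624713) = (307927 - 1656767) + 1/16624713 = -1348840 + 1/16624713 = -22424077882919/16624713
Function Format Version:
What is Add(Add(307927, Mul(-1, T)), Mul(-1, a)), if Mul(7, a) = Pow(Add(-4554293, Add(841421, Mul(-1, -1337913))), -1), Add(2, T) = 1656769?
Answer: Rational(-22424077882919, 16624713) ≈ -1.3488e+6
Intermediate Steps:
T = 1656767 (T = Add(-2, 1656769) = 1656767)
a = Rational(-1, 16624713) (a = Mul(Rational(1, 7), Pow(Add(-4554293, Add(841421, Mul(-1, -1337913))), -1)) = Mul(Rational(1, 7), Pow(Add(-4554293, Add(841421, 1337913)), -1)) = Mul(Rational(1, 7), Pow(Add(-4554293, 2179334), -1)) = Mul(Rational(1, 7), Pow(-2374959, -1)) = Mul(Rational(1, 7), Rational(-1, 2374959)) = Rational(-1, 16624713) ≈ -6.0151e-8)
Add(Add(307927, Mul(-1, T)), Mul(-1, a)) = Add(Add(307927, Mul(-1, 1656767)), Mul(-1, Rational(-1, 16624713))) = Add(Add(307927, -1656767), Rational(1, 16624713)) = Add(-1348840, Rational(1, 16624713)) = Rational(-22424077882919, 16624713)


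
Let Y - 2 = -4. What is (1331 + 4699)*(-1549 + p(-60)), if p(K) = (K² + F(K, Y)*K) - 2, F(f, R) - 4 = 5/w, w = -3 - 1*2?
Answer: 11270070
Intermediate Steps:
Y = -2 (Y = 2 - 4 = -2)
w = -5 (w = -3 - 2 = -5)
F(f, R) = 3 (F(f, R) = 4 + 5/(-5) = 4 + 5*(-⅕) = 4 - 1 = 3)
p(K) = -2 + K² + 3*K (p(K) = (K² + 3*K) - 2 = -2 + K² + 3*K)
(1331 + 4699)*(-1549 + p(-60)) = (1331 + 4699)*(-1549 + (-2 + (-60)² + 3*(-60))) = 6030*(-1549 + (-2 + 3600 - 180)) = 6030*(-1549 + 3418) = 6030*1869 = 11270070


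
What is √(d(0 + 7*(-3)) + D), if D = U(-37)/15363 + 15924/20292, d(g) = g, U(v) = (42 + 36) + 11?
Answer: I*√1515484728421341/8659611 ≈ 4.4955*I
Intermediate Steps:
U(v) = 89 (U(v) = 78 + 11 = 89)
D = 20537200/25978833 (D = 89/15363 + 15924/20292 = 89*(1/15363) + 15924*(1/20292) = 89/15363 + 1327/1691 = 20537200/25978833 ≈ 0.79054)
√(d(0 + 7*(-3)) + D) = √((0 + 7*(-3)) + 20537200/25978833) = √((0 - 21) + 20537200/25978833) = √(-21 + 20537200/25978833) = √(-525018293/25978833) = I*√1515484728421341/8659611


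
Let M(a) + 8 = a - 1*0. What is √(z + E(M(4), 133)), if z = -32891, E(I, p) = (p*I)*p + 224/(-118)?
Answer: I*√360801815/59 ≈ 321.95*I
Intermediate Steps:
M(a) = -8 + a (M(a) = -8 + (a - 1*0) = -8 + (a + 0) = -8 + a)
E(I, p) = -112/59 + I*p² (E(I, p) = (I*p)*p + 224*(-1/118) = I*p² - 112/59 = -112/59 + I*p²)
√(z + E(M(4), 133)) = √(-32891 + (-112/59 + (-8 + 4)*133²)) = √(-32891 + (-112/59 - 4*17689)) = √(-32891 + (-112/59 - 70756)) = √(-32891 - 4174716/59) = √(-6115285/59) = I*√360801815/59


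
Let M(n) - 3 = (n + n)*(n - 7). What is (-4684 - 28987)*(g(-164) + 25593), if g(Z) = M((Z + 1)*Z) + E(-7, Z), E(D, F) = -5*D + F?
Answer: -48110837542757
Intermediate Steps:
E(D, F) = F - 5*D
M(n) = 3 + 2*n*(-7 + n) (M(n) = 3 + (n + n)*(n - 7) = 3 + (2*n)*(-7 + n) = 3 + 2*n*(-7 + n))
g(Z) = 38 + Z - 14*Z*(1 + Z) + 2*Z²*(1 + Z)² (g(Z) = (3 - 14*(Z + 1)*Z + 2*((Z + 1)*Z)²) + (Z - 5*(-7)) = (3 - 14*(1 + Z)*Z + 2*((1 + Z)*Z)²) + (Z + 35) = (3 - 14*Z*(1 + Z) + 2*(Z*(1 + Z))²) + (35 + Z) = (3 - 14*Z*(1 + Z) + 2*(Z²*(1 + Z)²)) + (35 + Z) = (3 - 14*Z*(1 + Z) + 2*Z²*(1 + Z)²) + (35 + Z) = 38 + Z - 14*Z*(1 + Z) + 2*Z²*(1 + Z)²)
(-4684 - 28987)*(g(-164) + 25593) = (-4684 - 28987)*((38 - 164 - 14*(-164)*(1 - 164) + 2*(-164)²*(1 - 164)²) + 25593) = -33671*((38 - 164 - 14*(-164)*(-163) + 2*26896*(-163)²) + 25593) = -33671*((38 - 164 - 374248 + 2*26896*26569) + 25593) = -33671*((38 - 164 - 374248 + 1429199648) + 25593) = -33671*(1428825274 + 25593) = -33671*1428850867 = -48110837542757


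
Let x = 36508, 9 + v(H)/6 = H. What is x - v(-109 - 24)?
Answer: 37360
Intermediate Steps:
v(H) = -54 + 6*H
x - v(-109 - 24) = 36508 - (-54 + 6*(-109 - 24)) = 36508 - (-54 + 6*(-133)) = 36508 - (-54 - 798) = 36508 - 1*(-852) = 36508 + 852 = 37360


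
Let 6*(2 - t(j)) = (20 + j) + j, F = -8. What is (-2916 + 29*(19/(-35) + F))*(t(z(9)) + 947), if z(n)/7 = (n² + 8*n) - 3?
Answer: -197876297/105 ≈ -1.8845e+6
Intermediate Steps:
z(n) = -21 + 7*n² + 56*n (z(n) = 7*((n² + 8*n) - 3) = 7*(-3 + n² + 8*n) = -21 + 7*n² + 56*n)
t(j) = -4/3 - j/3 (t(j) = 2 - ((20 + j) + j)/6 = 2 - (20 + 2*j)/6 = 2 + (-10/3 - j/3) = -4/3 - j/3)
(-2916 + 29*(19/(-35) + F))*(t(z(9)) + 947) = (-2916 + 29*(19/(-35) - 8))*((-4/3 - (-21 + 7*9² + 56*9)/3) + 947) = (-2916 + 29*(19*(-1/35) - 8))*((-4/3 - (-21 + 7*81 + 504)/3) + 947) = (-2916 + 29*(-19/35 - 8))*((-4/3 - (-21 + 567 + 504)/3) + 947) = (-2916 + 29*(-299/35))*((-4/3 - ⅓*1050) + 947) = (-2916 - 8671/35)*((-4/3 - 350) + 947) = -110731*(-1054/3 + 947)/35 = -110731/35*1787/3 = -197876297/105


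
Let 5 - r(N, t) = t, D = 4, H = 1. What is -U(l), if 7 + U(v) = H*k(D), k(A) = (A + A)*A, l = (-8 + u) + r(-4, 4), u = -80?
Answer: -25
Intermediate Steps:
r(N, t) = 5 - t
l = -87 (l = (-8 - 80) + (5 - 1*4) = -88 + (5 - 4) = -88 + 1 = -87)
k(A) = 2*A² (k(A) = (2*A)*A = 2*A²)
U(v) = 25 (U(v) = -7 + 1*(2*4²) = -7 + 1*(2*16) = -7 + 1*32 = -7 + 32 = 25)
-U(l) = -1*25 = -25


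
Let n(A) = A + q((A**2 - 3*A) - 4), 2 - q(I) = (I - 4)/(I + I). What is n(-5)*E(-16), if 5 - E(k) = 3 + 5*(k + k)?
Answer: -558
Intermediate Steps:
q(I) = 2 - (-4 + I)/(2*I) (q(I) = 2 - (I - 4)/(I + I) = 2 - (-4 + I)/(2*I))
E(k) = 2 - 10*k (E(k) = 5 - (3 + 5*(k + k)) = 5 - (3 + 5*(2*k)) = 5 - (3 + 10*k) = 5 + (-3 - 10*k) = 2 - 10*k)
n(A) = 3/2 + A + 2/(-4 + A**2 - 3*A) (n(A) = A + (3/2 + 2/((A**2 - 3*A) - 4)) = A + (3/2 + 2/(-4 + A**2 - 3*A)) = 3/2 + A + 2/(-4 + A**2 - 3*A))
n(-5)*E(-16) = (3/2 - 5 - 2/(4 - 1*(-5)**2 + 3*(-5)))*(2 - 10*(-16)) = (3/2 - 5 - 2/(4 - 1*25 - 15))*(2 + 160) = (3/2 - 5 - 2/(4 - 25 - 15))*162 = (3/2 - 5 - 2/(-36))*162 = (3/2 - 5 - 2*(-1/36))*162 = (3/2 - 5 + 1/18)*162 = -31/9*162 = -558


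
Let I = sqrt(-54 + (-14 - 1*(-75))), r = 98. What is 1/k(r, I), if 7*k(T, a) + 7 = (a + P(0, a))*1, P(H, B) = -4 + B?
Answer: -77/93 - 14*sqrt(7)/93 ≈ -1.2262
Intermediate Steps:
I = sqrt(7) (I = sqrt(-54 + (-14 + 75)) = sqrt(-54 + 61) = sqrt(7) ≈ 2.6458)
k(T, a) = -11/7 + 2*a/7 (k(T, a) = -1 + ((a + (-4 + a))*1)/7 = -1 + ((-4 + 2*a)*1)/7 = -1 + (-4 + 2*a)/7 = -1 + (-4/7 + 2*a/7) = -11/7 + 2*a/7)
1/k(r, I) = 1/(-11/7 + 2*sqrt(7)/7)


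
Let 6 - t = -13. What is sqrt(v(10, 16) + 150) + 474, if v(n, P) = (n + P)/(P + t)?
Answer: 474 + 2*sqrt(46165)/35 ≈ 486.28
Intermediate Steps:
t = 19 (t = 6 - 1*(-13) = 6 + 13 = 19)
v(n, P) = (P + n)/(19 + P) (v(n, P) = (n + P)/(P + 19) = (P + n)/(19 + P))
sqrt(v(10, 16) + 150) + 474 = sqrt((16 + 10)/(19 + 16) + 150) + 474 = sqrt(26/35 + 150) + 474 = sqrt(5276/35) + 474 = 2*sqrt(46165)/35 + 474 = 474 + 2*sqrt(46165)/35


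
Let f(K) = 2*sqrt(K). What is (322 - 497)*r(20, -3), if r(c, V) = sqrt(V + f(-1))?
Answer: -175*sqrt(-3 + 2*I) ≈ -96.294 - 318.04*I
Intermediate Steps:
r(c, V) = sqrt(V + 2*I) (r(c, V) = sqrt(V + 2*sqrt(-1)) = sqrt(V + 2*I))
(322 - 497)*r(20, -3) = (322 - 497)*sqrt(-3 + 2*I) = -175*sqrt(-3 + 2*I)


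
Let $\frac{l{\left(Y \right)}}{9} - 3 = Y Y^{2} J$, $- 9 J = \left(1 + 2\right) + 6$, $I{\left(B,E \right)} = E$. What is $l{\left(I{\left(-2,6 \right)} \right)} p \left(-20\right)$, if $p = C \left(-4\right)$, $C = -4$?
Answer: $613440$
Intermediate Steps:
$J = -1$ ($J = - \frac{\left(1 + 2\right) + 6}{9} = - \frac{3 + 6}{9} = \left(- \frac{1}{9}\right) 9 = -1$)
$p = 16$ ($p = \left(-4\right) \left(-4\right) = 16$)
$l{\left(Y \right)} = 27 - 9 Y^{3}$ ($l{\left(Y \right)} = 27 + 9 Y Y^{2} \left(-1\right) = 27 + 9 Y^{3} \left(-1\right) = 27 + 9 \left(- Y^{3}\right) = 27 - 9 Y^{3}$)
$l{\left(I{\left(-2,6 \right)} \right)} p \left(-20\right) = \left(27 - 9 \cdot 6^{3}\right) 16 \left(-20\right) = \left(27 - 1944\right) 16 \left(-20\right) = \left(-1917\right) 16 \left(-20\right) = \left(-30672\right) \left(-20\right) = 613440$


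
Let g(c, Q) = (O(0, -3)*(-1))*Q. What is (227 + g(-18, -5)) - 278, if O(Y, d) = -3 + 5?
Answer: -41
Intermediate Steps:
O(Y, d) = 2
g(c, Q) = -2*Q (g(c, Q) = (2*(-1))*Q = -2*Q)
(227 + g(-18, -5)) - 278 = (227 - 2*(-5)) - 278 = (227 + 10) - 278 = 237 - 278 = -41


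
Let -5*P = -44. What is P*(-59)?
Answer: -2596/5 ≈ -519.20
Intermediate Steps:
P = 44/5 (P = -⅕*(-44) = 44/5 ≈ 8.8000)
P*(-59) = (44/5)*(-59) = -2596/5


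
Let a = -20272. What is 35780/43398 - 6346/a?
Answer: 250183967/219941064 ≈ 1.1375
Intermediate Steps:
35780/43398 - 6346/a = 35780/43398 - 6346/(-20272) = 35780*(1/43398) - 6346*(-1/20272) = 17890/21699 + 3173/10136 = 250183967/219941064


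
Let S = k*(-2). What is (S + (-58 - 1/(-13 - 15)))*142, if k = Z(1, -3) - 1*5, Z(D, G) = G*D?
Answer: -83425/14 ≈ -5958.9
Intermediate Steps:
Z(D, G) = D*G
k = -8 (k = 1*(-3) - 1*5 = -3 - 5 = -8)
S = 16 (S = -8*(-2) = 16)
(S + (-58 - 1/(-13 - 15)))*142 = (16 + (-58 - 1/(-13 - 15)))*142 = (16 + (-58 - 1/(-28)))*142 = (16 + (-58 - 1*(-1/28)))*142 = (16 + (-58 + 1/28))*142 = (16 - 1623/28)*142 = -1175/28*142 = -83425/14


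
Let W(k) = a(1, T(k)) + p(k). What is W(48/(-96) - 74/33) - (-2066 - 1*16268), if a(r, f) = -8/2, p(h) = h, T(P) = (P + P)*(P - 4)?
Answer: 1209599/66 ≈ 18327.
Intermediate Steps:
T(P) = 2*P*(-4 + P) (T(P) = (2*P)*(-4 + P) = 2*P*(-4 + P))
a(r, f) = -4 (a(r, f) = -8*½ = -4)
W(k) = -4 + k
W(48/(-96) - 74/33) - (-2066 - 1*16268) = (-4 + (48/(-96) - 74/33)) - (-2066 - 1*16268) = (-4 + (48*(-1/96) - 74*1/33)) - (-2066 - 16268) = (-4 + (-½ - 74/33)) - 1*(-18334) = (-4 - 181/66) + 18334 = -445/66 + 18334 = 1209599/66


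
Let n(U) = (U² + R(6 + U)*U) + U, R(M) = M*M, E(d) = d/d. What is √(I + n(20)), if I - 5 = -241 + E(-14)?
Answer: √13705 ≈ 117.07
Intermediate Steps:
E(d) = 1
R(M) = M²
n(U) = U + U² + U*(6 + U)² (n(U) = (U² + (6 + U)²*U) + U = (U² + U*(6 + U)²) + U = U + U² + U*(6 + U)²)
I = -235 (I = 5 + (-241 + 1) = 5 - 240 = -235)
√(I + n(20)) = √(-235 + 20*(1 + 20 + (6 + 20)²)) = √(-235 + 20*(1 + 20 + 26²)) = √(-235 + 20*(1 + 20 + 676)) = √(-235 + 20*697) = √(-235 + 13940) = √13705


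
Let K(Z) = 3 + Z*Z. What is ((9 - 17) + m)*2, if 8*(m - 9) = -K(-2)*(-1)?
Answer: 15/4 ≈ 3.7500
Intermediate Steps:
K(Z) = 3 + Z**2
m = 79/8 (m = 9 + (-(3 + (-2)**2)*(-1))/8 = 9 + (-(3 + 4)*(-1))/8 = 9 + (-1*7*(-1))/8 = 9 + (-7*(-1))/8 = 9 + (1/8)*7 = 9 + 7/8 = 79/8 ≈ 9.8750)
((9 - 17) + m)*2 = ((9 - 17) + 79/8)*2 = (-8 + 79/8)*2 = (15/8)*2 = 15/4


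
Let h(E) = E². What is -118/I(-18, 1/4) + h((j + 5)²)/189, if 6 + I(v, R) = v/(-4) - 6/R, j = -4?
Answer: 14885/3213 ≈ 4.6327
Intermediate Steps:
I(v, R) = -6 - 6/R - v/4 (I(v, R) = -6 + (v/(-4) - 6/R) = -6 + (v*(-¼) - 6/R) = -6 + (-v/4 - 6/R) = -6 + (-6/R - v/4) = -6 - 6/R - v/4)
-118/I(-18, 1/4) + h((j + 5)²)/189 = -118/(-6 - 6/(1/4) - ¼*(-18)) + ((-4 + 5)²)²/189 = -118/(-6 - 6/¼ + 9/2) + (1²)²*(1/189) = -118/(-6 - 6*4 + 9/2) + 1²*(1/189) = -118/(-6 - 24 + 9/2) + 1*(1/189) = -118/(-51/2) + 1/189 = -118*(-2/51) + 1/189 = 236/51 + 1/189 = 14885/3213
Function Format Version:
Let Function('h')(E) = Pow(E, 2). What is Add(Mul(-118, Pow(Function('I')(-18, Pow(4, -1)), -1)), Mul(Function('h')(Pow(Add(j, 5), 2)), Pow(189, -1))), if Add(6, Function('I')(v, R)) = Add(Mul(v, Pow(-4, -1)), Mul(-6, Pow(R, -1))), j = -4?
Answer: Rational(14885, 3213) ≈ 4.6327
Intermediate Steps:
Function('I')(v, R) = Add(-6, Mul(-6, Pow(R, -1)), Mul(Rational(-1, 4), v)) (Function('I')(v, R) = Add(-6, Add(Mul(v, Pow(-4, -1)), Mul(-6, Pow(R, -1)))) = Add(-6, Add(Mul(v, Rational(-1, 4)), Mul(-6, Pow(R, -1)))) = Add(-6, Add(Mul(Rational(-1, 4), v), Mul(-6, Pow(R, -1)))) = Add(-6, Add(Mul(-6, Pow(R, -1)), Mul(Rational(-1, 4), v))) = Add(-6, Mul(-6, Pow(R, -1)), Mul(Rational(-1, 4), v)))
Add(Mul(-118, Pow(Function('I')(-18, Pow(4, -1)), -1)), Mul(Function('h')(Pow(Add(j, 5), 2)), Pow(189, -1))) = Add(Mul(-118, Pow(Add(-6, Mul(-6, Pow(Pow(4, -1), -1)), Mul(Rational(-1, 4), -18)), -1)), Mul(Pow(Pow(Add(-4, 5), 2), 2), Pow(189, -1))) = Add(Mul(-118, Pow(Add(-6, Mul(-6, Pow(Rational(1, 4), -1)), Rational(9, 2)), -1)), Mul(Pow(Pow(1, 2), 2), Rational(1, 189))) = Add(Mul(-118, Pow(Add(-6, Mul(-6, 4), Rational(9, 2)), -1)), Mul(Pow(1, 2), Rational(1, 189))) = Add(Mul(-118, Pow(Add(-6, -24, Rational(9, 2)), -1)), Mul(1, Rational(1, 189))) = Add(Mul(-118, Pow(Rational(-51, 2), -1)), Rational(1, 189)) = Add(Mul(-118, Rational(-2, 51)), Rational(1, 189)) = Add(Rational(236, 51), Rational(1, 189)) = Rational(14885, 3213)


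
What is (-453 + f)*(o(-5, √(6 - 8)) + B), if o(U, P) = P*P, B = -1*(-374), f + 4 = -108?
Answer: -210180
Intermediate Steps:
f = -112 (f = -4 - 108 = -112)
B = 374
o(U, P) = P²
(-453 + f)*(o(-5, √(6 - 8)) + B) = (-453 - 112)*((√(6 - 8))² + 374) = -565*((√(-2))² + 374) = -565*((I*√2)² + 374) = -565*(-2 + 374) = -565*372 = -210180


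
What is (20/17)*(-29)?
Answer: -580/17 ≈ -34.118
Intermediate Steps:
(20/17)*(-29) = -580/17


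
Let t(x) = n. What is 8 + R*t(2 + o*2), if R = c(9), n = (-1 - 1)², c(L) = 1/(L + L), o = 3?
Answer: 74/9 ≈ 8.2222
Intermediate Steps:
c(L) = 1/(2*L)
n = 4 (n = (-2)² = 4)
t(x) = 4
R = 1/18 (R = (½)/9 = (½)*(⅑) = 1/18 ≈ 0.055556)
8 + R*t(2 + o*2) = 8 + (1/18)*4 = 8 + 2/9 = 74/9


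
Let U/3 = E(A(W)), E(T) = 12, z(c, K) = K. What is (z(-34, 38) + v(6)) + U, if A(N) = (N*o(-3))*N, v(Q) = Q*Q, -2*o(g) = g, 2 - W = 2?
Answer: 110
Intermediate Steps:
W = 0 (W = 2 - 1*2 = 2 - 2 = 0)
o(g) = -g/2
v(Q) = Q**2
A(N) = 3*N**2/2 (A(N) = (N*(-1/2*(-3)))*N = (N*(3/2))*N = (3*N/2)*N = 3*N**2/2)
U = 36 (U = 3*12 = 36)
(z(-34, 38) + v(6)) + U = (38 + 6**2) + 36 = (38 + 36) + 36 = 74 + 36 = 110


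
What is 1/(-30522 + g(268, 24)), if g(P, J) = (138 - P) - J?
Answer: -1/30676 ≈ -3.2599e-5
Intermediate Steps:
g(P, J) = 138 - J - P
1/(-30522 + g(268, 24)) = 1/(-30522 + (138 - 1*24 - 1*268)) = 1/(-30522 + (138 - 24 - 268)) = 1/(-30522 - 154) = 1/(-30676) = -1/30676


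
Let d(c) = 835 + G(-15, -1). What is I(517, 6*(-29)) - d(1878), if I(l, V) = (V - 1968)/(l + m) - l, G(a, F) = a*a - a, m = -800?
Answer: -448394/283 ≈ -1584.4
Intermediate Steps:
G(a, F) = a**2 - a
I(l, V) = -l + (-1968 + V)/(-800 + l) (I(l, V) = (V - 1968)/(l - 800) - l = (-1968 + V)/(-800 + l) - l = -l + (-1968 + V)/(-800 + l))
d(c) = 1075 (d(c) = 835 - 15*(-1 - 15) = 835 - 15*(-16) = 835 + 240 = 1075)
I(517, 6*(-29)) - d(1878) = (-1968 + 6*(-29) - 1*517**2 + 800*517)/(-800 + 517) - 1*1075 = (-1968 - 174 - 1*267289 + 413600)/(-283) - 1075 = -(-1968 - 174 - 267289 + 413600)/283 - 1075 = -1/283*144169 - 1075 = -144169/283 - 1075 = -448394/283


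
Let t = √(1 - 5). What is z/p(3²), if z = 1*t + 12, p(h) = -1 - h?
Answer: -6/5 - I/5 ≈ -1.2 - 0.2*I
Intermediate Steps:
t = 2*I (t = √(-4) = 2*I ≈ 2.0*I)
z = 12 + 2*I (z = 1*(2*I) + 12 = 2*I + 12 = 12 + 2*I ≈ 12.0 + 2.0*I)
z/p(3²) = (12 + 2*I)/(-1 - 1*3²) = (12 + 2*I)/(-1 - 1*9) = (12 + 2*I)/(-1 - 9) = (12 + 2*I)/(-10) = (12 + 2*I)*(-⅒) = -6/5 - I/5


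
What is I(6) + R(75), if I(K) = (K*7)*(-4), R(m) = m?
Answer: -93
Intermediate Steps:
I(K) = -28*K (I(K) = (7*K)*(-4) = -28*K)
I(6) + R(75) = -28*6 + 75 = -168 + 75 = -93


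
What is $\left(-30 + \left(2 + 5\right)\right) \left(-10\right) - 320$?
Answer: $-90$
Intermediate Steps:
$\left(-30 + \left(2 + 5\right)\right) \left(-10\right) - 320 = \left(-30 + 7\right) \left(-10\right) - 320 = \left(-23\right) \left(-10\right) - 320 = 230 - 320 = -90$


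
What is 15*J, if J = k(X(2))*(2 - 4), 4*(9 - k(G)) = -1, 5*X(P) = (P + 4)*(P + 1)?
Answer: -555/2 ≈ -277.50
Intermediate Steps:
X(P) = (1 + P)*(4 + P)/5 (X(P) = ((P + 4)*(P + 1))/5 = ((4 + P)*(1 + P))/5 = ((1 + P)*(4 + P))/5 = (1 + P)*(4 + P)/5)
k(G) = 37/4 (k(G) = 9 - ¼*(-1) = 9 + ¼ = 37/4)
J = -37/2 (J = 37*(2 - 4)/4 = (37/4)*(-2) = -37/2 ≈ -18.500)
15*J = 15*(-37/2) = -555/2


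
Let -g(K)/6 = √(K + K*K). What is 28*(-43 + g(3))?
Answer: -1204 - 336*√3 ≈ -1786.0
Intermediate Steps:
g(K) = -6*√(K + K²) (g(K) = -6*√(K + K*K) = -6*√(K + K²))
28*(-43 + g(3)) = 28*(-43 - 6*√3*√(1 + 3)) = 28*(-43 - 6*2*√3) = 28*(-43 - 12*√3) = -1204 - 336*√3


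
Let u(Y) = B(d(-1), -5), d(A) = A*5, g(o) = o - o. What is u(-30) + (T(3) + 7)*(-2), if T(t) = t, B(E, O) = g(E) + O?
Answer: -25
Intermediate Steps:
g(o) = 0
d(A) = 5*A
B(E, O) = O (B(E, O) = 0 + O = O)
u(Y) = -5
u(-30) + (T(3) + 7)*(-2) = -5 + (3 + 7)*(-2) = -5 + 10*(-2) = -5 - 20 = -25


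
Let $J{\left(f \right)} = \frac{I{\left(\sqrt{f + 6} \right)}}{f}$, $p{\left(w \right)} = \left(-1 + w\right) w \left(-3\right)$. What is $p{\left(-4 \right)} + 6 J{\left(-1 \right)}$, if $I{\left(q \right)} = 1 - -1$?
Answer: $-72$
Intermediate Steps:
$I{\left(q \right)} = 2$ ($I{\left(q \right)} = 1 + 1 = 2$)
$p{\left(w \right)} = - 3 w \left(-1 + w\right)$ ($p{\left(w \right)} = w \left(-1 + w\right) \left(-3\right) = - 3 w \left(-1 + w\right)$)
$J{\left(f \right)} = \frac{2}{f}$
$p{\left(-4 \right)} + 6 J{\left(-1 \right)} = 3 \left(-4\right) \left(1 - -4\right) + 6 \frac{2}{-1} = 3 \left(-4\right) \left(1 + 4\right) + 6 \cdot 2 \left(-1\right) = 3 \left(-4\right) 5 + 6 \left(-2\right) = -60 - 12 = -72$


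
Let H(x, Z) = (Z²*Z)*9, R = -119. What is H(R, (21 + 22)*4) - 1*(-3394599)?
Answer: 49190631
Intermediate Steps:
H(x, Z) = 9*Z³ (H(x, Z) = Z³*9 = 9*Z³)
H(R, (21 + 22)*4) - 1*(-3394599) = 9*((21 + 22)*4)³ - 1*(-3394599) = 9*(43*4)³ + 3394599 = 9*172³ + 3394599 = 9*5088448 + 3394599 = 45796032 + 3394599 = 49190631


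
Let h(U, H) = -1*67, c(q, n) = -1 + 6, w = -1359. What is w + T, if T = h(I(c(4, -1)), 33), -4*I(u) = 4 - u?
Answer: -1426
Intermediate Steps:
c(q, n) = 5
I(u) = -1 + u/4 (I(u) = -(4 - u)/4 = -1 + u/4)
h(U, H) = -67
T = -67
w + T = -1359 - 67 = -1426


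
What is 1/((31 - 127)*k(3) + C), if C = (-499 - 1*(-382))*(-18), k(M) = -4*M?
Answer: 1/3258 ≈ 0.00030694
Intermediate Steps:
C = 2106 (C = (-499 + 382)*(-18) = -117*(-18) = 2106)
1/((31 - 127)*k(3) + C) = 1/((31 - 127)*(-4*3) + 2106) = 1/(-96*(-12) + 2106) = 1/(1152 + 2106) = 1/3258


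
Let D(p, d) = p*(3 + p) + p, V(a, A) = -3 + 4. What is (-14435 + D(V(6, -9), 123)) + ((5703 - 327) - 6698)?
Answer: -15752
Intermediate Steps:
V(a, A) = 1
D(p, d) = p + p*(3 + p)
(-14435 + D(V(6, -9), 123)) + ((5703 - 327) - 6698) = (-14435 + 1*(4 + 1)) + ((5703 - 327) - 6698) = (-14435 + 1*5) + (5376 - 6698) = (-14435 + 5) - 1322 = -14430 - 1322 = -15752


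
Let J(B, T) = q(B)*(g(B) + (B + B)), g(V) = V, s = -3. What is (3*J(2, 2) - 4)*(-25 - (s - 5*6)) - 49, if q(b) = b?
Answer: 207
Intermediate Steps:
J(B, T) = 3*B**2 (J(B, T) = B*(B + (B + B)) = B*(B + 2*B) = B*(3*B) = 3*B**2)
(3*J(2, 2) - 4)*(-25 - (s - 5*6)) - 49 = (3*(3*2**2) - 4)*(-25 - (-3 - 5*6)) - 49 = (3*(3*4) - 4)*(-25 - (-3 - 30)) - 49 = (3*12 - 4)*(-25 - 1*(-33)) - 49 = (36 - 4)*(-25 + 33) - 49 = 32*8 - 49 = 256 - 49 = 207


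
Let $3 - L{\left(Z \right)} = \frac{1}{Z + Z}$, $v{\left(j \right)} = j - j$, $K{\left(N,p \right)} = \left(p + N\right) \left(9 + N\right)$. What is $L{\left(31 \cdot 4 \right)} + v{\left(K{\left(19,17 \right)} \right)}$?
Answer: $\frac{743}{248} \approx 2.996$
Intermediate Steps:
$K{\left(N,p \right)} = \left(9 + N\right) \left(N + p\right)$ ($K{\left(N,p \right)} = \left(N + p\right) \left(9 + N\right) = \left(9 + N\right) \left(N + p\right)$)
$v{\left(j \right)} = 0$
$L{\left(Z \right)} = 3 - \frac{1}{2 Z}$ ($L{\left(Z \right)} = 3 - \frac{1}{Z + Z} = 3 - \frac{1}{2 Z}$)
$L{\left(31 \cdot 4 \right)} + v{\left(K{\left(19,17 \right)} \right)} = \left(3 - \frac{1}{2 \cdot 31 \cdot 4}\right) + 0 = \left(3 - \frac{1}{2 \cdot 124}\right) + 0 = \left(3 - \frac{1}{248}\right) + 0 = \frac{743}{248} + 0 = \frac{743}{248}$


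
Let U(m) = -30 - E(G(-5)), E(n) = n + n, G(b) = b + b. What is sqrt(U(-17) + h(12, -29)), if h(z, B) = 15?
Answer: sqrt(5) ≈ 2.2361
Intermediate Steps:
G(b) = 2*b
E(n) = 2*n
U(m) = -10 (U(m) = -30 - 2*2*(-5) = -30 - 2*(-10) = -30 - 1*(-20) = -30 + 20 = -10)
sqrt(U(-17) + h(12, -29)) = sqrt(-10 + 15) = sqrt(5)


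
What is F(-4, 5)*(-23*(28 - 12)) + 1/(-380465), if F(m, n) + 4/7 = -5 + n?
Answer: 560044473/2663255 ≈ 210.29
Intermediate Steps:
F(m, n) = -39/7 + n (F(m, n) = -4/7 + (-5 + n) = -39/7 + n)
F(-4, 5)*(-23*(28 - 12)) + 1/(-380465) = (-39/7 + 5)*(-23*(28 - 12)) + 1/(-380465) = -(-92)*16/7 - 1/380465 = -4/7*(-368) - 1/380465 = 1472/7 - 1/380465 = 560044473/2663255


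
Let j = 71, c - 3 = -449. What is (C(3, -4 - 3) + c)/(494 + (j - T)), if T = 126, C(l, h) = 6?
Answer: -440/439 ≈ -1.0023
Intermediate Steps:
c = -446 (c = 3 - 449 = -446)
(C(3, -4 - 3) + c)/(494 + (j - T)) = (6 - 446)/(494 + (71 - 1*126)) = -440/(494 + (71 - 126)) = -440/(494 - 55) = -440/439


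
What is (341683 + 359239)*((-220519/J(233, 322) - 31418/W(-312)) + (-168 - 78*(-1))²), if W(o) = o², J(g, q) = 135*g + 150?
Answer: 1454276090811084769/256379760 ≈ 5.6724e+9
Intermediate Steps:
J(g, q) = 150 + 135*g
(341683 + 359239)*((-220519/J(233, 322) - 31418/W(-312)) + (-168 - 78*(-1))²) = (341683 + 359239)*((-220519/(150 + 135*233) - 31418/((-312)²)) + (-168 - 78*(-1))²) = 700922*((-220519/(150 + 31455) - 31418/97344) + (-168 + 78)²) = 700922*((-220519/31605 - 31418*1/97344) + (-90)²) = 700922*((-220519*1/31605 - 15709/48672) + 8100) = 700922*((-220519/31605 - 15709/48672) + 8100) = 700922*(-3743194571/512759520 + 8100) = 700922*(4149608917429/512759520) = 1454276090811084769/256379760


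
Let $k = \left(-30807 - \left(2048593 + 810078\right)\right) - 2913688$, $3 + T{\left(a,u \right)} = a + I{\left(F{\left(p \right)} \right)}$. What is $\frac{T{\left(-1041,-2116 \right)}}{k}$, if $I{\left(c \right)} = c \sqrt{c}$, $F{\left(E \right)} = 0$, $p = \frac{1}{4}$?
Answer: $\frac{522}{2901583} \approx 0.0001799$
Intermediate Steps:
$p = \frac{1}{4} \approx 0.25$
$I{\left(c \right)} = c^{\frac{3}{2}}$
$T{\left(a,u \right)} = -3 + a$ ($T{\left(a,u \right)} = -3 + \left(a + 0^{\frac{3}{2}}\right) = -3 + \left(a + 0\right) = -3 + a$)
$k = -5803166$ ($k = \left(-30807 - 2858671\right) - 2913688 = -2889478 - 2913688 = -5803166$)
$\frac{T{\left(-1041,-2116 \right)}}{k} = \frac{-3 - 1041}{-5803166} = \left(-1044\right) \left(- \frac{1}{5803166}\right) = \frac{522}{2901583}$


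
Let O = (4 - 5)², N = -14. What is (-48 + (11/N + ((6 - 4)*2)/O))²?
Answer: 393129/196 ≈ 2005.8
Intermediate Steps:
O = 1 (O = (-1)² = 1)
(-48 + (11/N + ((6 - 4)*2)/O))² = (-48 + (11/(-14) + ((6 - 4)*2)/1))² = (-48 + (11*(-1/14) + (2*2)*1))² = (-48 + (-11/14 + 4*1))² = (-48 + (-11/14 + 4))² = (-48 + 45/14)² = (-627/14)² = 393129/196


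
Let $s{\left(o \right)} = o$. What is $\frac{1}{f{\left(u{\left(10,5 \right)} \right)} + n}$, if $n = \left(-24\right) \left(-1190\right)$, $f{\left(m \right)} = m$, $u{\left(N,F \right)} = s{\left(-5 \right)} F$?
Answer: $\frac{1}{28535} \approx 3.5045 \cdot 10^{-5}$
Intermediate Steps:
$u{\left(N,F \right)} = - 5 F$
$n = 28560$
$\frac{1}{f{\left(u{\left(10,5 \right)} \right)} + n} = \frac{1}{\left(-5\right) 5 + 28560} = \frac{1}{-25 + 28560} = \frac{1}{28535}$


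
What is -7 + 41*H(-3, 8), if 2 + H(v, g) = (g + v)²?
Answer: 936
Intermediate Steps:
H(v, g) = -2 + (g + v)²
-7 + 41*H(-3, 8) = -7 + 41*(-2 + (8 - 3)²) = -7 + 41*(-2 + 5²) = -7 + 41*(-2 + 25) = -7 + 41*23 = -7 + 943 = 936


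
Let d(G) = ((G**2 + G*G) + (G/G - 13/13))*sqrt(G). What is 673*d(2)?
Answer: 5384*sqrt(2) ≈ 7614.1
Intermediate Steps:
d(G) = 2*G**(5/2) (d(G) = ((G**2 + G**2) + (1 - 13*1/13))*sqrt(G) = (2*G**2 + (1 - 1))*sqrt(G) = (2*G**2 + 0)*sqrt(G) = (2*G**2)*sqrt(G) = 2*G**(5/2))
673*d(2) = 673*(2*2**(5/2)) = 673*(2*(4*sqrt(2))) = 673*(8*sqrt(2)) = 5384*sqrt(2)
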